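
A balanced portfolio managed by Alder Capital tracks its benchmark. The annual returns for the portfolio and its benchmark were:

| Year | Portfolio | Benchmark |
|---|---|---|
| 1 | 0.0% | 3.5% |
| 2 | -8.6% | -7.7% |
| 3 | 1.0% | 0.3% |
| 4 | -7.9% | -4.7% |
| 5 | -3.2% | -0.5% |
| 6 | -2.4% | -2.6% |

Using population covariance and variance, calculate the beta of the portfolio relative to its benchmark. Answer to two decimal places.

r̄p = -3.5167%,  r̄m = -1.9500%
Cov = Σ(rp − r̄p)(rm − r̄m) / 6 = 11.7242
Var(rm) = Σ(rm − r̄m)² / 6 = 12.9858
β = Cov / Var = 11.7242 / 12.9858 = 0.9028

0.90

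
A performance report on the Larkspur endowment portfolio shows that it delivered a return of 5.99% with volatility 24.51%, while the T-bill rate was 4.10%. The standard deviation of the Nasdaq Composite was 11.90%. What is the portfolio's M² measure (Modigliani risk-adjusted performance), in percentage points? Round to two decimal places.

Sharpe = (Rp − Rf) / σp = (5.99% − 4.10%) / 24.51% = 0.0771
M² = Rf + Sharpe × σm = 4.10% + 0.0771 × 11.90% = 5.0175%

5.02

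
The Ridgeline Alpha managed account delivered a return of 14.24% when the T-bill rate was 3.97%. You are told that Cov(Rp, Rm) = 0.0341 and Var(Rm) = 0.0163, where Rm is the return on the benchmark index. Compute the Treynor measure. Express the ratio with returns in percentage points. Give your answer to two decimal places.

β = Cov / Var = 0.0341 / 0.0163 = 2.0920
Treynor = (Rp − Rf) / β = (14.24% − 3.97%) / 2.0920 = 10.27 / 2.0920 = 4.9092

4.91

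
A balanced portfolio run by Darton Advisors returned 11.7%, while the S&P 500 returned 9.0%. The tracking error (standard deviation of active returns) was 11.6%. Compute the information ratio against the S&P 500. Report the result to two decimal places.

IR = (Rp − Rb) / TE = (11.7% − 9.0%) / 11.6% = 2.70% / 11.6% = 0.2328

0.23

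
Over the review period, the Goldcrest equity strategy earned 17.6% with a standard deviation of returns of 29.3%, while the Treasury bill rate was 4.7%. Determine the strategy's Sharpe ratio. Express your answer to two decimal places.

Sharpe = (Rp − Rf) / σp = (17.6% − 4.7%) / 29.3% = 12.90% / 29.3% = 0.4403

0.44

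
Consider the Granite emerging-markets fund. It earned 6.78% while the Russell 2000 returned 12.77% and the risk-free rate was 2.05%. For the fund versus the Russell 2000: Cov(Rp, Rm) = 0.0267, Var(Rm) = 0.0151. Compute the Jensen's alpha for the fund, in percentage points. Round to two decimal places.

-14.23

β = Cov / Var = 0.0267 / 0.0151 = 1.7682
E[R] = Rf + β(Rm − Rf) = 2.05% + 1.7682 × (12.77% − 2.05%) = 21.0051%
α = Rp − E[R] = 6.78% − 21.0051% = -14.2251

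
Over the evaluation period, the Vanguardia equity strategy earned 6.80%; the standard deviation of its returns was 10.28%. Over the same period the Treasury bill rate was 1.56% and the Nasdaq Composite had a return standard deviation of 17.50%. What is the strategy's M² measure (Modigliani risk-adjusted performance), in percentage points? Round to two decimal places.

10.48

Sharpe = (Rp − Rf) / σp = (6.80% − 1.56%) / 10.28% = 0.5097
M² = Rf + Sharpe × σm = 1.56% + 0.5097 × 17.50% = 10.4798%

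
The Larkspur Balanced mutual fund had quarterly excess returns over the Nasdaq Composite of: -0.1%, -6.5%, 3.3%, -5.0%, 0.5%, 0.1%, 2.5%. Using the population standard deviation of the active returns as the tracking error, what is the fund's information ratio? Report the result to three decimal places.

r̄ = (-0.1 − 6.5 + 3.3 − 5 + 0.5 + 0.1 + 2.5) / 7 = -5.20 / 7 = -0.7429%
Population σ = √[Σ(r − r̄)² / 7] = √[80.7971 / 7] = √11.5424 = 3.3974%
IR = r̄ / tracking error = -0.7429 / 3.3974 = -0.2187

-0.219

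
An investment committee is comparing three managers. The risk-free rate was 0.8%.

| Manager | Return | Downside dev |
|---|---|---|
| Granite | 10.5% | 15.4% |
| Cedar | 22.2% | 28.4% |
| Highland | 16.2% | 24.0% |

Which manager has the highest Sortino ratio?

Granite: Sortino ratio = (10.5% − 0.8%) / 15.4% = 0.630
Cedar: Sortino ratio = (22.2% − 0.8%) / 28.4% = 0.754
Highland: Sortino ratio = (16.2% − 0.8%) / 24.0% = 0.642
Highest: Cedar (0.754).

Cedar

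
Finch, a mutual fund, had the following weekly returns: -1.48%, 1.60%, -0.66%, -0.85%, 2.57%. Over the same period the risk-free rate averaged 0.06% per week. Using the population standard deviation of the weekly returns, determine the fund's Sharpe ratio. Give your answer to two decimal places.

r̄ = (-1.48 + 1.6 − 0.66 − 0.85 + 2.57) / 5 = 0.2360%
Σ(r − r̄)² = 12.2349; population σ = √(12.2349/5) = 1.5643%
Sharpe = (r̄ − rf) / σ = (0.2360 − 0.06) / 1.5643 = 0.1760 / 1.5643 = 0.1125

0.11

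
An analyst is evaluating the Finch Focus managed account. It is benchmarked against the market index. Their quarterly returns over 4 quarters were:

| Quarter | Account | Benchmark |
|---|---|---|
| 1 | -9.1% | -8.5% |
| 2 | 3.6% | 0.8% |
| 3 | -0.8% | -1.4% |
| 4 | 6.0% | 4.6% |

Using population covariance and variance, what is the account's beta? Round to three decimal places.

r̄p = -0.0750%,  r̄m = -1.1250%
Cov = Σ(rp − r̄p)(rm − r̄m) / 4 = 27.1531
Var(rm) = Σ(rm − r̄m)² / 4 = 22.7369
β = Cov / Var = 27.1531 / 22.7369 = 1.1942

1.194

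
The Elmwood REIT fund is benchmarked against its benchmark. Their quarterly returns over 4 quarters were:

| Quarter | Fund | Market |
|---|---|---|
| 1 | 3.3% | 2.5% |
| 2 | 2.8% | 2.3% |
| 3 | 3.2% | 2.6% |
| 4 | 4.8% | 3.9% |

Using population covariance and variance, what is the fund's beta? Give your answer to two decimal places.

1.20

r̄p = 3.5250%,  r̄m = 2.8250%
Cov = Σ(rp − r̄p)(rm − r̄m) / 4 = 0.4744
Var(rm) = Σ(rm − r̄m)² / 4 = 0.3969
β = Cov / Var = 0.4744 / 0.3969 = 1.1953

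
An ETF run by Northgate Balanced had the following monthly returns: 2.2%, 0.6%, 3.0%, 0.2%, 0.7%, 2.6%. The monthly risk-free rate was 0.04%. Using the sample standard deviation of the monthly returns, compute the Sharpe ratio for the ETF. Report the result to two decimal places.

1.27

Mean return r̄ = 9.30 / 6 = 1.5500%
Σ(r − r̄)² = (2.2 − 1.5500)² + (0.6 − 1.5500)² + … = 7.0750
σ = √[7.0750 / 5] = 1.1895%
Sharpe = (r̄ − rf) / σ = (1.5500 − 0.04) / 1.1895 = 1.5100 / 1.1895 = 1.2694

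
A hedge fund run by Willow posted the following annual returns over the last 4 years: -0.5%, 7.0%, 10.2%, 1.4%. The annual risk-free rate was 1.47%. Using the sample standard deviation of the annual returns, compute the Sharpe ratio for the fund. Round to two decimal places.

Mean return μ = 18.10 / 4 = 4.5250%
Σ(r − μ)² = 73.3475; sample σ = √(73.3475/3) = 4.9446%
Sharpe = (μ − rf) / σ = (4.5250 − 1.47) / 4.9446 = 3.0550 / 4.9446 = 0.6178

0.62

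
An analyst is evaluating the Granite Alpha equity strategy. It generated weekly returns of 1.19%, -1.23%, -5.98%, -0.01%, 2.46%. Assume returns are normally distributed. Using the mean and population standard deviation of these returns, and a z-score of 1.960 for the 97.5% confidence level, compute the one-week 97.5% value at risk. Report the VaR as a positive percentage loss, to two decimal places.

Mean return μ = -3.570 / 5 = -0.7140%
Σ(r − μ)² = (1.19 − (-0.7140))² + (-1.23 − (-0.7140))² + (-5.98 − (-0.7140))² + … = 42.1921
σ = √[42.1921 / 5] = 2.9049%
VaR = −(μ − z·σ) = −(-0.7140 − 1.960 × 2.9049) = −(-6.4076) = 6.4076%

6.41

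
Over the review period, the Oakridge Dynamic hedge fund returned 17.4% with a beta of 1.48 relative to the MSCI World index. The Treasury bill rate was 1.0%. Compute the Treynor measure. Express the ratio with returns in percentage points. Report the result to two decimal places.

11.08

Treynor = (Rp − Rf) / β = (17.4% − 1.0%) / 1.48 = 16.40 / 1.48 = 11.0811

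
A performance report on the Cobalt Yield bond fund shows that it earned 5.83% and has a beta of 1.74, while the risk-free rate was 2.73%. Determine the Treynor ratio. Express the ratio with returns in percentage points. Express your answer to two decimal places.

1.78

Treynor = (Rp − Rf) / β = (5.83% − 2.73%) / 1.74 = 3.10 / 1.74 = 1.7816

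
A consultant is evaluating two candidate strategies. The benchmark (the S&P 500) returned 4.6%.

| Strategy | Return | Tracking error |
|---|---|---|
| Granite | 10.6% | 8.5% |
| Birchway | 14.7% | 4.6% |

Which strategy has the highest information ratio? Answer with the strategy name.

Granite: IR = (10.6% − 4.6%) / 8.5% = 0.706
Birchway: IR = (14.7% − 4.6%) / 4.6% = 2.196
Highest: Birchway (2.196).

Birchway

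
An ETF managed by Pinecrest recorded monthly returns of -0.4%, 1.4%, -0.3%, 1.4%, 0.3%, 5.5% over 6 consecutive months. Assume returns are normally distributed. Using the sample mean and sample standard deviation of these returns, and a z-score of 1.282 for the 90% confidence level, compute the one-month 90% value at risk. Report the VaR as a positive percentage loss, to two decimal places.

r̄ = (-0.4 + 1.4 − 0.3 + 1.4 + 0.3 + 5.5) / 6 = 7.90 / 6 = 1.3167%
Σ(r − r̄)² = 24.1083; sample σ = √(24.1083/5) = 2.1958%
VaR = −(r̄ − z·σ) = −(1.3167 − 1.282 × 2.1958) = −(-1.4983) = 1.4983%

1.50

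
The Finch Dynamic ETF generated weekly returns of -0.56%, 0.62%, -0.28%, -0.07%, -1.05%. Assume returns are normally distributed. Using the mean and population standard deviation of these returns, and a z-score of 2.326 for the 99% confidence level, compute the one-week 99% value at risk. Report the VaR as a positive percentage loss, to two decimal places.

μ = (-0.56 + 0.62 − 0.28 − 0.07 − 1.05) / 5 = -0.2680%
Σ(r − μ)² = (-0.56 − (-0.2680))² + (0.62 − (-0.2680))² + (-0.28 − (-0.2680))² + … = 1.5247
population σ = √(1.5247 / 5) = √0.3049 = 0.5522%
VaR = −(μ − z·σ) = −(-0.2680 − 2.326 × 0.5522) = −(-1.5524) = 1.5524%

1.55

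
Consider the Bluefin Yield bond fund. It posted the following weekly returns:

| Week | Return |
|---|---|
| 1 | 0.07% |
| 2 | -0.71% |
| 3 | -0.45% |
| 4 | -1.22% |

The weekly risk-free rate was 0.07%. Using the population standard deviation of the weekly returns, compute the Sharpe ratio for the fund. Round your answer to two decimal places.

μ = (0.07 − 0.71 − 0.45 − 1.22) / 4 = -2.310 / 4 = -0.5775%
Population std dev = √[0.8659 / 4] = 0.4653%
Sharpe = (μ − rf) / σ = (-0.5775 − 0.07) / 0.4653 = -0.6475 / 0.4653 = -1.3916

-1.39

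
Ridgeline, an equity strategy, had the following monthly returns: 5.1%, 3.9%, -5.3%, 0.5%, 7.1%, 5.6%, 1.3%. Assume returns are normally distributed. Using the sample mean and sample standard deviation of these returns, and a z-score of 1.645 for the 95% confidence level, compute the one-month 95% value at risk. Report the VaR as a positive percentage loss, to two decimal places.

Mean return r̄ = 18.20 / 7 = 2.6000%
Σ(r − r̄)² = (5.1 − 2.6000)² + (3.9 − 2.6000)² + … = 105.7000
σ = √[105.7000 / 6] = 4.1972%
VaR = −(r̄ − z·σ) = −(2.6000 − 1.645 × 4.1972) = −(-4.3044) = 4.3044%

4.30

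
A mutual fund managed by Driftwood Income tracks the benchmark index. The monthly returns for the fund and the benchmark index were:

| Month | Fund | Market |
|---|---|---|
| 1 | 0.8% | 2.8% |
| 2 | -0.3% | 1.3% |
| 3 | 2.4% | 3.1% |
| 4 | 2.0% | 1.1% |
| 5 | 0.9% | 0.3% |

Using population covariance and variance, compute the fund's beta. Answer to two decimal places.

r̄p = 1.1600%,  r̄m = 1.7200%
Cov = Σ(rp − r̄p)(rm − r̄m) / 5 = 0.3568
Var(rm) = Σ(rm − r̄m)² / 5 = 1.1296
β = Cov / Var = 0.3568 / 1.1296 = 0.3159

0.32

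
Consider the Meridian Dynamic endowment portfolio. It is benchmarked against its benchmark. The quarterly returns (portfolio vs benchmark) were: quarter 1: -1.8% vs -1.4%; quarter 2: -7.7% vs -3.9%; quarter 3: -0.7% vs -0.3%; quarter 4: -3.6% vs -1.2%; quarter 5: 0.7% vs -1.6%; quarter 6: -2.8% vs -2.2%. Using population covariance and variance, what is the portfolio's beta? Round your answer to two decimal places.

1.90

r̄p = -2.6500%,  r̄m = -1.7667%
Cov = Σ(rp − r̄p)(rm − r̄m) / 6 = 2.3383
Var(rm) = Σ(rm − r̄m)² / 6 = 1.2289
β = Cov / Var = 2.3383 / 1.2289 = 1.9028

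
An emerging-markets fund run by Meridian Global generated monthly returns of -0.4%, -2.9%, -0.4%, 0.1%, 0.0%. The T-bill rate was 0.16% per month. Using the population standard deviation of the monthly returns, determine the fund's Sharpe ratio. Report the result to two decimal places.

r̄ = (-0.4 − 2.9 − 0.4 + 0.1 + 0) / 5 = -3.60 / 5 = -0.7200%
Population std dev = √[6.1480 / 5] = 1.1089%
Sharpe = (r̄ − rf) / σ = (-0.7200 − 0.16) / 1.1089 = -0.8800 / 1.1089 = -0.7936

-0.79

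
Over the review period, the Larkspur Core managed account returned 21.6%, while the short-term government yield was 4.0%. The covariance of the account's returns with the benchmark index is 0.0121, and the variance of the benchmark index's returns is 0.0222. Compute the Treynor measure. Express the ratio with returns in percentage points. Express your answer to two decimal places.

32.29

β = Cov / Var = 0.0121 / 0.0222 = 0.5450
Treynor = (Rp − Rf) / β = (21.6% − 4.0%) / 0.5450 = 17.60 / 0.5450 = 32.2936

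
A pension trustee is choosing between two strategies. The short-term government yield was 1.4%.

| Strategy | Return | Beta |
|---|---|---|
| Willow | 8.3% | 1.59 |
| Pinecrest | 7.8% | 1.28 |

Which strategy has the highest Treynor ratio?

Pinecrest

Willow: Treynor = (8.3% − 1.4%) / 1.59 = 4.340
Pinecrest: Treynor = (7.8% − 1.4%) / 1.28 = 5.000
Highest: Pinecrest (5.000).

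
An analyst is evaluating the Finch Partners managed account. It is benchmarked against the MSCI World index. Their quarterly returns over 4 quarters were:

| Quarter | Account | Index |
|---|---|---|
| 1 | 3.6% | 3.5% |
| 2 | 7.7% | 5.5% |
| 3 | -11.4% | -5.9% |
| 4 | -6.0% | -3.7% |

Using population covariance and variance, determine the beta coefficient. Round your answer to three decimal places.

1.578

r̄p = -1.5250%,  r̄m = -0.1500%
Cov = Σ(rp − r̄p)(rm − r̄m) / 4 = 35.8738
Var(rm) = Σ(rm − r̄m)² / 4 = 22.7275
β = Cov / Var = 35.8738 / 22.7275 = 1.5784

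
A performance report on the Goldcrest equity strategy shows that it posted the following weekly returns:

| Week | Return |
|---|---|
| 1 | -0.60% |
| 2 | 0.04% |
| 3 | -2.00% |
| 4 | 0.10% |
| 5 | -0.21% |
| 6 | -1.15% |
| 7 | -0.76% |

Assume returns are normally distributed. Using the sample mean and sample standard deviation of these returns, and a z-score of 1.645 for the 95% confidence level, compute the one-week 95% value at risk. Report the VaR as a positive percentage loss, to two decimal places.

Mean return r̄ = -4.580 / 7 = -0.6543%
Σ(r − r̄)² = 3.3192; sample σ = √(3.3192/6) = 0.7438%
VaR = −(r̄ − z·σ) = −(-0.6543 − 1.645 × 0.7438) = −(-1.8779) = 1.8779%

1.88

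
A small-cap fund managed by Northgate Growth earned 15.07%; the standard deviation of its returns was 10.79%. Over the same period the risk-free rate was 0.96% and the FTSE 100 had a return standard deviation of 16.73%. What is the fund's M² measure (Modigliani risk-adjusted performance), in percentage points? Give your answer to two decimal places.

Sharpe = (Rp − Rf) / σp = (15.07% − 0.96%) / 10.79% = 1.3077
M² = Rf + Sharpe × σm = 0.96% + 1.3077 × 16.73% = 22.8378%

22.84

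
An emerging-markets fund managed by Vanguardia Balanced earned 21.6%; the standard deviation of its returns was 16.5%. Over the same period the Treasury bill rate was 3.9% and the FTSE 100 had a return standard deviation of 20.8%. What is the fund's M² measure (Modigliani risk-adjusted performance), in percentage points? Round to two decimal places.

Sharpe = (Rp − Rf) / σp = (21.6% − 3.9%) / 16.5% = 1.0727
M² = Rf + Sharpe × σm = 3.9% + 1.0727 × 20.8% = 26.2122%

26.21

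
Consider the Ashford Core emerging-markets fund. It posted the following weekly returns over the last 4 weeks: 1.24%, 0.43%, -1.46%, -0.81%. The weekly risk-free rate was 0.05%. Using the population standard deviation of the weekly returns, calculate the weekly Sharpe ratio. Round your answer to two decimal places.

Mean return μ = -0.600 / 4 = -0.1500%
Σ(r − μ)² = 4.4202; population σ = √(4.4202/4) = 1.0512%
Sharpe = (μ − rf) / σ = (-0.1500 − 0.05) / 1.0512 = -0.2000 / 1.0512 = -0.1903

-0.19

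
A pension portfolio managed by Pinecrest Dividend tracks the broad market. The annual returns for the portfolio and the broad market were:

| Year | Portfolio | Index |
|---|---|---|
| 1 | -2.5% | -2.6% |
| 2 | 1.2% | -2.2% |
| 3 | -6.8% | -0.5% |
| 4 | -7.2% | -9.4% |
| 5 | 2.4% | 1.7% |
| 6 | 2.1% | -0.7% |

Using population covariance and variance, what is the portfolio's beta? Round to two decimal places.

0.73

r̄p = -1.8000%,  r̄m = -2.2833%
Cov = Σ(rp − r̄p)(rm − r̄m) / 6 = 8.8150
Var(rm) = Σ(rm − r̄m)² / 6 = 12.0514
β = Cov / Var = 8.8150 / 12.0514 = 0.7315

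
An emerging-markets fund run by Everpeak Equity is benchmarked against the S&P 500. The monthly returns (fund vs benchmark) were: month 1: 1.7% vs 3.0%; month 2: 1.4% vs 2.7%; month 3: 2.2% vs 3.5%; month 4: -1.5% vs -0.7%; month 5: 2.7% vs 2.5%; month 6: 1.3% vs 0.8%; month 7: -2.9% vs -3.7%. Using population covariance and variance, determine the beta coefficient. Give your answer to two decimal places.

r̄p = 0.7000%,  r̄m = 1.1571%
Cov = Σ(rp − r̄p)(rm − r̄m) / 7 = 4.3543
Var(rm) = Σ(rm − r̄m)² / 7 = 5.7482
β = Cov / Var = 4.3543 / 5.7482 = 0.7575

0.76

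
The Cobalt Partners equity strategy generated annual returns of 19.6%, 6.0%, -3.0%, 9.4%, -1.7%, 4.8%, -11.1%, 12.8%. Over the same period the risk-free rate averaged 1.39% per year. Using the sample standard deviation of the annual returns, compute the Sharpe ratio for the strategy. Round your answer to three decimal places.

Mean return μ = 36.80 / 8 = 4.6000%
Sample std dev = √[661.2200 / 7] = 9.7191%
Sharpe = (μ − rf) / σ = (4.6000 − 1.39) / 9.7191 = 3.2100 / 9.7191 = 0.3303

0.330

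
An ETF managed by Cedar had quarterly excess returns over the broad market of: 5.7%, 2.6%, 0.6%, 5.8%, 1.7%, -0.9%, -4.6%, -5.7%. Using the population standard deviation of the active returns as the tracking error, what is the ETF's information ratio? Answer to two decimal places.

Mean return r̄ = 5.20 / 8 = 0.6500%
Σ(r − r̄)² = 127.2200; population σ = √(127.2200/8) = 3.9878%
IR = r̄ / tracking error = 0.6500 / 3.9878 = 0.1630

0.16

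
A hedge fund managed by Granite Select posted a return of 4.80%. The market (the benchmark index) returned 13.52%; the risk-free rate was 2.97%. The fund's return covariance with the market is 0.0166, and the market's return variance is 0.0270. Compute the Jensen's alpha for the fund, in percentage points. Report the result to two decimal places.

β = Cov / Var = 0.0166 / 0.0270 = 0.6148
E[R] = Rf + β(Rm − Rf) = 2.97% + 0.6148 × (13.52% − 2.97%) = 9.4561%
α = Rp − E[R] = 4.80% − 9.4561% = -4.6561

-4.66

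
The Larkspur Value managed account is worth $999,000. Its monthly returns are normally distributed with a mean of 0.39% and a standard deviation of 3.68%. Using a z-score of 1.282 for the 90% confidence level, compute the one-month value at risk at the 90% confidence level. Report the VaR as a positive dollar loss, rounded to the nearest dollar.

Return at the 90% tail: μ − z·σ = 0.39% − 1.282 × 3.68% = 0.39 − 4.71776 = -4.32776%
VaR = −(-4.32776%) × $999,000 = 4.32776% × $999,000 = $43,234

$43,234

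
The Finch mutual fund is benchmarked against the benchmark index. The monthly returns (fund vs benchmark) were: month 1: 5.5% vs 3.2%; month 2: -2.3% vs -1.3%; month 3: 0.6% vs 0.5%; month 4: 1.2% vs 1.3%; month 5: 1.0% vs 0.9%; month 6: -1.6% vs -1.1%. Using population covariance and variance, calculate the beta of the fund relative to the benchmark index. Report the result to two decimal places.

r̄p = 0.7333%,  r̄m = 0.5833%
Cov = Σ(rp − r̄p)(rm − r̄m) / 6 = 3.7572
Var(rm) = Σ(rm − r̄m)² / 6 = 2.3081
β = Cov / Var = 3.7572 / 2.3081 = 1.6278

1.63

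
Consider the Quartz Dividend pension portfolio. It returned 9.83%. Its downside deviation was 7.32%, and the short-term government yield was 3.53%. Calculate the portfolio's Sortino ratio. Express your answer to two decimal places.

0.86

Sortino = (Rp − Rf) / σd = (9.83% − 3.53%) / 7.32% = 6.30% / 7.32% = 0.8607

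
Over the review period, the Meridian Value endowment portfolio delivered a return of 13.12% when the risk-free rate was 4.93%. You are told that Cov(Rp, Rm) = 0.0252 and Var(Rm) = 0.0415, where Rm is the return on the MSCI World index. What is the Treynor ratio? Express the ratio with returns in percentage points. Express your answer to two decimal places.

β = Cov / Var = 0.0252 / 0.0415 = 0.6072
Treynor = (Rp − Rf) / β = (13.12% − 4.93%) / 0.6072 = 8.19 / 0.6072 = 13.4881

13.49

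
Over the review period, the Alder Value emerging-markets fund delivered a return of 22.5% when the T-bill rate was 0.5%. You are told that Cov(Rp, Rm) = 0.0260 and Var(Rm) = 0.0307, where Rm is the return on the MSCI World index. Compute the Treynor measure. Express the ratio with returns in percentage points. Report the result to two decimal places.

β = Cov / Var = 0.0260 / 0.0307 = 0.8469
Treynor = (Rp − Rf) / β = (22.5% − 0.5%) / 0.8469 = 22.00 / 0.8469 = 25.9771

25.98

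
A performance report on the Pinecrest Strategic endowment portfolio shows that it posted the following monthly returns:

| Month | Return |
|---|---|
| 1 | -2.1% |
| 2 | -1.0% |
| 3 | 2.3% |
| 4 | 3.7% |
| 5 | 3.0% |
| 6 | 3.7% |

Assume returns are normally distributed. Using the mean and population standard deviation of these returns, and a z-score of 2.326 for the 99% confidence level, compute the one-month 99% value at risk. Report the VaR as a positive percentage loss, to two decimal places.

3.75

μ = (-2.1 − 1 + 2.3 + 3.7 + 3 + 3.7) / 6 = 1.6000%
Population σ = √[Σ(r − μ)² / 6] = √[31.7200 / 6] = √5.2867 = 2.2993%
VaR = −(μ − z·σ) = −(1.6000 − 2.326 × 2.2993) = −(-3.7482) = 3.7482%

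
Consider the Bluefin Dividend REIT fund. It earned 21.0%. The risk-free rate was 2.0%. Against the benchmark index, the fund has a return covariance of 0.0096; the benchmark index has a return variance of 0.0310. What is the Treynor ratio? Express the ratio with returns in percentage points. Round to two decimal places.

β = Cov / Var = 0.0096 / 0.0310 = 0.3097
Treynor = (Rp − Rf) / β = (21.0% − 2.0%) / 0.3097 = 19.00 / 0.3097 = 61.3497

61.35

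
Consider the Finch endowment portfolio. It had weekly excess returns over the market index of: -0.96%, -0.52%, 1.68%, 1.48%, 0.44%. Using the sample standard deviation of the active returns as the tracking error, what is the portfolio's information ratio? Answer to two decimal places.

Mean return r̄ = 2.120 / 5 = 0.4240%
Σ(r − r̄)² = (-0.96 − 0.4240)² + (-0.52 − 0.4240)² + … = 5.4995
sample σ = √(5.4995 / 4) = √1.3749 = 1.1726%
IR = r̄ / tracking error = 0.4240 / 1.1726 = 0.3616

0.36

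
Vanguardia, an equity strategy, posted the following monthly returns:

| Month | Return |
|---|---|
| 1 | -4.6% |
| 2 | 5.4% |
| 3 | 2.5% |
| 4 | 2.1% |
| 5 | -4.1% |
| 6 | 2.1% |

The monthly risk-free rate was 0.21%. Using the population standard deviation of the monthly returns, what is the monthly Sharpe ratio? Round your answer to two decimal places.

r̄ = (-4.6 + 5.4 + 2.5 + 2.1 − 4.1 + 2.1) / 6 = 3.40 / 6 = 0.5667%
Σ(r − r̄)² = (-4.6 − 0.5667)² + (5.4 − 0.5667)² + … = 80.2733
σ = √[80.2733 / 6] = 3.6577%
Sharpe = (r̄ − rf) / σ = (0.5667 − 0.21) / 3.6577 = 0.3567 / 3.6577 = 0.0975

0.10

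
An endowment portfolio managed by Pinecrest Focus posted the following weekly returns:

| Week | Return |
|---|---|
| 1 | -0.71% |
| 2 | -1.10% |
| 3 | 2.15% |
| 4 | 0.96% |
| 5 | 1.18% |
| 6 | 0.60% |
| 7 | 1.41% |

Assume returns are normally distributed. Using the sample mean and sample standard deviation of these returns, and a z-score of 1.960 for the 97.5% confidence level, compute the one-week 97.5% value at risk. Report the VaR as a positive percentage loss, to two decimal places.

1.64

Mean return r̄ = 4.490 / 7 = 0.6414%
Σ(r − r̄)² = (-0.71 − 0.6414)² + (-1.1 − 0.6414)² + (2.15 − 0.6414)² + … = 8.1187
sample σ = √(8.1187 / 6) = √1.3531 = 1.1632%
VaR = −(r̄ − z·σ) = −(0.6414 − 1.960 × 1.1632) = −(-1.6385) = 1.6385%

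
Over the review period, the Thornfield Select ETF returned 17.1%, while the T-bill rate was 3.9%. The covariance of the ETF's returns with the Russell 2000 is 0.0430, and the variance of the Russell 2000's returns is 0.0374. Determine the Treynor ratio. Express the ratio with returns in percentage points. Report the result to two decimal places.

11.48

β = Cov / Var = 0.0430 / 0.0374 = 1.1497
Treynor = (Rp − Rf) / β = (17.1% − 3.9%) / 1.1497 = 13.20 / 1.1497 = 11.4813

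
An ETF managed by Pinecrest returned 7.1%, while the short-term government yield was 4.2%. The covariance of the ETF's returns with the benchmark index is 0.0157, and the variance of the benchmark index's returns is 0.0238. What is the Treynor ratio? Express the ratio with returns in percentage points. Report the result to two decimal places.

β = Cov / Var = 0.0157 / 0.0238 = 0.6597
Treynor = (Rp − Rf) / β = (7.1% − 4.2%) / 0.6597 = 2.90 / 0.6597 = 4.3959

4.40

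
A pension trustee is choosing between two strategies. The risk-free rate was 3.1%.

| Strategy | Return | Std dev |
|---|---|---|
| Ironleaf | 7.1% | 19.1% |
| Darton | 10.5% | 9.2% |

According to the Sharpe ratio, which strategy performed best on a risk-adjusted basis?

Darton

Ironleaf: Sharpe ratio = (7.1% − 3.1%) / 19.1% = 0.209
Darton: Sharpe ratio = (10.5% − 3.1%) / 9.2% = 0.804
Highest: Darton (0.804).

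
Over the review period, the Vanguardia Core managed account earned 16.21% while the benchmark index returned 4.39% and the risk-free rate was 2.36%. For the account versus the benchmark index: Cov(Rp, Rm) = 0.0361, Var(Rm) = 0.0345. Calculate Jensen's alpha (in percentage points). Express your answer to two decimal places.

β = Cov / Var = 0.0361 / 0.0345 = 1.0464
E[R] = Rf + β(Rm − Rf) = 2.36% + 1.0464 × (4.39% − 2.36%) = 4.4842%
α = Rp − E[R] = 16.21% − 4.4842% = 11.7258

11.73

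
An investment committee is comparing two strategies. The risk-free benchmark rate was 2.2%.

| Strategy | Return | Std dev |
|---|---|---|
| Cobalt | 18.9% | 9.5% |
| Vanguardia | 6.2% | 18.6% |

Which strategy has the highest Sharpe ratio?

Cobalt

Cobalt: Sharpe ratio = (18.9% − 2.2%) / 9.5% = 1.758
Vanguardia: Sharpe ratio = (6.2% − 2.2%) / 18.6% = 0.215
Highest: Cobalt (1.758).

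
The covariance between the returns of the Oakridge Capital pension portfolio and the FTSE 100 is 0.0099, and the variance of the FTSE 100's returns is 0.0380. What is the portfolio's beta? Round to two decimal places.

β = Cov(Rp, Rm) / Var(Rm) = 0.0099 / 0.0380 = 0.2605

0.26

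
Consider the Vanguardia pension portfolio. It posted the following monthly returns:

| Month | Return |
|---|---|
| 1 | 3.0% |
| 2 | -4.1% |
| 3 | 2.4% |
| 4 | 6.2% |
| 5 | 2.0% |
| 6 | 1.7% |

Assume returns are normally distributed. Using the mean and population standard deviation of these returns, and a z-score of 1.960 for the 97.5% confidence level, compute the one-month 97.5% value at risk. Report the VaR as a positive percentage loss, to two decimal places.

4.12

μ = (3 − 4.1 + 2.4 + 6.2 + 2 + 1.7) / 6 = 11.20 / 6 = 1.8667%
Σ(r − μ)² = (3 − 1.8667)² + (-4.1 − 1.8667)² + (2.4 − 1.8667)² + … = 55.9933
population σ = √(55.9933 / 6) = √9.3322 = 3.0549%
VaR = −(μ − z·σ) = −(1.8667 − 1.960 × 3.0549) = −(-4.1209) = 4.1209%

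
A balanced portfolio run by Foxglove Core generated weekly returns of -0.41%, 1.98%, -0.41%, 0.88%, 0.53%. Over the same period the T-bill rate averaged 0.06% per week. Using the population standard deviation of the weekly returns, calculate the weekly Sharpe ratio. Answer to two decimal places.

0.51

r̄ = (-0.41 + 1.98 − 0.41 + 0.88 + 0.53) / 5 = 2.570 / 5 = 0.5140%
Σ(r − r̄)² = (-0.41 − 0.5140)² + (1.98 − 0.5140)² + (-0.41 − 0.5140)² + … = 3.9909
σ = √[3.9909 / 5] = 0.8934%
Sharpe = (r̄ − rf) / σ = (0.5140 − 0.06) / 0.8934 = 0.4540 / 0.8934 = 0.5082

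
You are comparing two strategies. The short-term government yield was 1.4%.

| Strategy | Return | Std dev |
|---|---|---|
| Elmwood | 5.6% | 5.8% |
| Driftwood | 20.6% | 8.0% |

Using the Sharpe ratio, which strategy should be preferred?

Elmwood: Sharpe ratio = (5.6% − 1.4%) / 5.8% = 0.724
Driftwood: Sharpe ratio = (20.6% − 1.4%) / 8.0% = 2.400
Highest: Driftwood (2.400).

Driftwood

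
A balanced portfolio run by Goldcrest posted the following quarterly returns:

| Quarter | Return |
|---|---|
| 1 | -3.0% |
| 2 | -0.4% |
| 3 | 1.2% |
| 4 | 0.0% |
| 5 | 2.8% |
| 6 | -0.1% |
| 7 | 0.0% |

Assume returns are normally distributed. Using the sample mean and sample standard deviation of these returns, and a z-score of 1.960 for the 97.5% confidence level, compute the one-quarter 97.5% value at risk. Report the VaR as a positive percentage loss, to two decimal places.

μ = (-3 − 0.4 + 1.2 + 0 + 2.8 − 0.1 + 0) / 7 = 0.50 / 7 = 0.0714%
Σ(r − μ)² = 18.4143; sample σ = √(18.4143/6) = 1.7519%
VaR = −(μ − z·σ) = −(0.0714 − 1.960 × 1.7519) = −(-3.3623) = 3.3623%

3.36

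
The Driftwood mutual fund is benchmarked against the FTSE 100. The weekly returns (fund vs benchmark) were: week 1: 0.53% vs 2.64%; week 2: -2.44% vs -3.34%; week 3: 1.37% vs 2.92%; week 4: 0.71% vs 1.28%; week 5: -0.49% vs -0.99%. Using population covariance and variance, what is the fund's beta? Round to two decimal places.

0.54

r̄p = -0.0640%,  r̄m = 0.5020%
Cov = Σ(rp − r̄p)(rm − r̄m) / 5 = 3.0207
Var(rm) = Σ(rm − r̄m)² / 5 = 5.6020
β = Cov / Var = 3.0207 / 5.6020 = 0.5392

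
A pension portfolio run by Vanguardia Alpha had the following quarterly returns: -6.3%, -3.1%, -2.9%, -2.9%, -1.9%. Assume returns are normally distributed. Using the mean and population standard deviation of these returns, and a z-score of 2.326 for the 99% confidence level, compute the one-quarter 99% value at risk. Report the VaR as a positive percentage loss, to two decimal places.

6.91

r̄ = (-6.3 − 3.1 − 2.9 − 2.9 − 1.9) / 5 = -17.10 / 5 = -3.4200%
Σ(r − r̄)² = (-6.3 − (-3.4200))² + (-3.1 − (-3.4200))² + (-2.9 − (-3.4200))² + … = 11.2480
σ = √[11.2480 / 5] = 1.4999%
VaR = −(r̄ − z·σ) = −(-3.4200 − 2.326 × 1.4999) = −(-6.9088) = 6.9088%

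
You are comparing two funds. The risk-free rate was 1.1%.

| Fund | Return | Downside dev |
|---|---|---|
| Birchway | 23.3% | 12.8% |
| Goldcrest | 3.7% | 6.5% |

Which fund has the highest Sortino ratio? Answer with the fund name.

Birchway

Birchway: Sortino ratio = (23.3% − 1.1%) / 12.8% = 1.734
Goldcrest: Sortino ratio = (3.7% − 1.1%) / 6.5% = 0.400
Highest: Birchway (1.734).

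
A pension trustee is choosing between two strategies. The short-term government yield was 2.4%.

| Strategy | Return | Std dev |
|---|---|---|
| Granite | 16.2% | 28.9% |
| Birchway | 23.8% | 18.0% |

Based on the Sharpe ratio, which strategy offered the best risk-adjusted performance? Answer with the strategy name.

Granite: Sharpe ratio = (16.2% − 2.4%) / 28.9% = 0.478
Birchway: Sharpe ratio = (23.8% − 2.4%) / 18.0% = 1.189
Highest: Birchway (1.189).

Birchway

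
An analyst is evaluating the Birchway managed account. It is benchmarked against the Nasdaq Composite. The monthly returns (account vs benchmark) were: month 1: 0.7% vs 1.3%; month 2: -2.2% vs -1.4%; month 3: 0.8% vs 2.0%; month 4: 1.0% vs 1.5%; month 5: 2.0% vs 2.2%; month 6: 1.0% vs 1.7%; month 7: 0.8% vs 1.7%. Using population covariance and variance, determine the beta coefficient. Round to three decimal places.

1.037

r̄p = 0.5857%,  r̄m = 1.2857%
Cov = Σ(rp − r̄p)(rm − r̄m) / 7 = 1.3255
Var(rm) = Σ(rm − r̄m)² / 7 = 1.2784
β = Cov / Var = 1.3255 / 1.2784 = 1.0368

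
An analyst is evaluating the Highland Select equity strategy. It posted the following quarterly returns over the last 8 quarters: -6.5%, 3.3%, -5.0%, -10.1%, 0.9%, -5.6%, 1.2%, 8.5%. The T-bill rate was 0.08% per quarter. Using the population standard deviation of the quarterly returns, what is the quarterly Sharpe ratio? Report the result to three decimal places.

μ = (-6.5 + 3.3 − 5 − 10.1 + 0.9 − 5.6 + 1.2 + 8.5) / 8 = -13.30 / 8 = -1.6625%
Σ(r − μ)² = 263.8988; population σ = √(263.8988/8) = 5.7435%
Sharpe = (μ − rf) / σ = (-1.6625 − 0.08) / 5.7435 = -1.7425 / 5.7435 = -0.3034

-0.303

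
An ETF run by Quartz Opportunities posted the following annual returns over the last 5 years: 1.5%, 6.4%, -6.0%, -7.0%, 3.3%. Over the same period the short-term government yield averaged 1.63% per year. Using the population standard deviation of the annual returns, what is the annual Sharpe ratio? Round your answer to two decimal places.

r̄ = (1.5 + 6.4 − 6 − 7 + 3.3) / 5 = -0.3600%
Σ(r − r̄)² = 138.4520; population σ = √(138.4520/5) = 5.2622%
Sharpe = (r̄ − rf) / σ = (-0.3600 − 1.63) / 5.2622 = -1.9900 / 5.2622 = -0.3782

-0.38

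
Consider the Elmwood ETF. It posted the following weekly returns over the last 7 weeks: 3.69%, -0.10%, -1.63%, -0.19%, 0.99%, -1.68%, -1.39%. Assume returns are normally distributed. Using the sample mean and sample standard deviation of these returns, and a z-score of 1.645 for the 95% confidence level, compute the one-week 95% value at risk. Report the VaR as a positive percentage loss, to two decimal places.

μ = (3.69 − 0.1 − 1.63 − 0.19 + 0.99 − 1.68 − 1.39) / 7 = -0.0443%
Σ(r − μ)² = (3.69 − (-0.0443))² + (-0.1 − (-0.0443))² + … = 22.0400
sample σ = √(22.0400 / 6) = √3.6733 = 1.9166%
VaR = −(μ − z·σ) = −(-0.0443 − 1.645 × 1.9166) = −(-3.1971) = 3.1971%

3.20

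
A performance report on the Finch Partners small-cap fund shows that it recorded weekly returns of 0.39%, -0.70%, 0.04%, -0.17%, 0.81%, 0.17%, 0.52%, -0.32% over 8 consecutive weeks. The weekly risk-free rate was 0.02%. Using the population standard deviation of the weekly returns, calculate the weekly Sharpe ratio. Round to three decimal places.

0.159

Mean return r̄ = 0.740 / 8 = 0.0925%
Population σ = √[Σ(r − r̄)² / 8] = √[1.6620 / 8] = √0.2078 = 0.4559%
Sharpe = (r̄ − rf) / σ = (0.0925 − 0.02) / 0.4559 = 0.0725 / 0.4559 = 0.1590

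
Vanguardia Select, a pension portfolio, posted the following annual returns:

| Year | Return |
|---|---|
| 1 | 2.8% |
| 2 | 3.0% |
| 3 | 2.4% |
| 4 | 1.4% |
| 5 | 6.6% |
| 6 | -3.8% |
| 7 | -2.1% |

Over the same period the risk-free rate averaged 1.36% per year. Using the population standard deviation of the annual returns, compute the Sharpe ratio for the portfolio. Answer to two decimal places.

0.03

Mean return r̄ = 10.30 / 7 = 1.4714%
Population std dev = √[71.8143 / 7] = 3.2030%
Sharpe = (r̄ − rf) / σ = (1.4714 − 1.36) / 3.2030 = 0.1114 / 3.2030 = 0.0348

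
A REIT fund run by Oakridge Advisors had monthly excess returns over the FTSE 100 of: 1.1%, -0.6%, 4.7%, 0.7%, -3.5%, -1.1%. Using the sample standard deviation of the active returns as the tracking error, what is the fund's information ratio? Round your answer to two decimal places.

μ = (1.1 − 0.6 + 4.7 + 0.7 − 3.5 − 1.1) / 6 = 0.2167%
Sample σ = √[Σ(r − μ)² / 5] = √[37.3283 / 5] = √7.4657 = 2.7323%
IR = μ / tracking error = 0.2167 / 2.7323 = 0.0793

0.08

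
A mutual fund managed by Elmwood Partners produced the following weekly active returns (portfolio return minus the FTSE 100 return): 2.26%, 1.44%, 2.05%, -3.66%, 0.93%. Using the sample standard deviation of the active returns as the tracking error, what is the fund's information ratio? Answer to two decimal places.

Mean return μ = 3.020 / 5 = 0.6040%
Sample σ = √[Σ(r − μ)² / 4] = √[23.8201 / 4] = √5.9550 = 2.4403%
IR = μ / tracking error = 0.6040 / 2.4403 = 0.2475

0.25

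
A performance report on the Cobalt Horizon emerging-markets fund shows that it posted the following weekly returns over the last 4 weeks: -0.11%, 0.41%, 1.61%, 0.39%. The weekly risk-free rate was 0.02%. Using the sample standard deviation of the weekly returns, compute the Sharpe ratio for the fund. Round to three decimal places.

0.760

r̄ = (-0.11 + 0.41 + 1.61 + 0.39) / 4 = 2.300 / 4 = 0.5750%
Σ(r − r̄)² = 1.6019; sample σ = √(1.6019/3) = 0.7307%
Sharpe = (r̄ − rf) / σ = (0.5750 − 0.02) / 0.7307 = 0.5550 / 0.7307 = 0.7595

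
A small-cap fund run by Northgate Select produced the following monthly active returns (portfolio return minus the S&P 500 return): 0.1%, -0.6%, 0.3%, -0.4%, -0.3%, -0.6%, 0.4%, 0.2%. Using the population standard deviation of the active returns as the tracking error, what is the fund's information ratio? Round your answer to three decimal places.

Mean return μ = -0.90 / 8 = -0.1125%
Population std dev = √[1.1688 / 8] = 0.3822%
IR = μ / tracking error = -0.1125 / 0.3822 = -0.2943

-0.294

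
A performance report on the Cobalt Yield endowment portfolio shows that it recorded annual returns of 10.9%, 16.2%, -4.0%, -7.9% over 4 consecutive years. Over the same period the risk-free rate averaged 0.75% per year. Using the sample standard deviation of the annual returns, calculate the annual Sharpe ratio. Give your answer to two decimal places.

0.26

r̄ = (10.9 + 16.2 − 4 − 7.9) / 4 = 15.20 / 4 = 3.8000%
Σ(r − r̄)² = (10.9 − 3.8000)² + (16.2 − 3.8000)² + (-4 − 3.8000)² + … = 401.9000
σ = √[401.9000 / 3] = 11.5744%
Sharpe = (r̄ − rf) / σ = (3.8000 − 0.75) / 11.5744 = 3.0500 / 11.5744 = 0.2635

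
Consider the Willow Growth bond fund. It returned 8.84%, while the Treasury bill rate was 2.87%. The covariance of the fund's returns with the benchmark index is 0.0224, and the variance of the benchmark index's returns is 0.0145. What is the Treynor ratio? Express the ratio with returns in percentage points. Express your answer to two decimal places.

3.86

β = Cov / Var = 0.0224 / 0.0145 = 1.5448
Treynor = (Rp − Rf) / β = (8.84% − 2.87%) / 1.5448 = 5.97 / 1.5448 = 3.8646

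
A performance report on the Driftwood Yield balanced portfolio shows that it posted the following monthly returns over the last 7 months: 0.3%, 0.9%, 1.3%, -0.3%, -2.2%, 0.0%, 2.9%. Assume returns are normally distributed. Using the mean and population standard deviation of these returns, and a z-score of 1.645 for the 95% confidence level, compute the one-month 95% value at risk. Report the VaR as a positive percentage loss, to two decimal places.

1.97

μ = (0.3 + 0.9 + 1.3 − 0.3 − 2.2 + 0 + 2.9) / 7 = 0.4143%
Σ(r − μ)² = (0.3 − 0.4143)² + (0.9 − 0.4143)² + (1.3 − 0.4143)² + … = 14.7286
σ = √[14.7286 / 7] = 1.4505%
VaR = −(μ − z·σ) = −(0.4143 − 1.645 × 1.4505) = −(-1.9718) = 1.9718%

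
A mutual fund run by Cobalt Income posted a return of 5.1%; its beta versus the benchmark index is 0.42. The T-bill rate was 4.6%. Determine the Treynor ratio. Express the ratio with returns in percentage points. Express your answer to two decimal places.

Treynor = (Rp − Rf) / β = (5.1% − 4.6%) / 0.42 = 0.50 / 0.42 = 1.1905

1.19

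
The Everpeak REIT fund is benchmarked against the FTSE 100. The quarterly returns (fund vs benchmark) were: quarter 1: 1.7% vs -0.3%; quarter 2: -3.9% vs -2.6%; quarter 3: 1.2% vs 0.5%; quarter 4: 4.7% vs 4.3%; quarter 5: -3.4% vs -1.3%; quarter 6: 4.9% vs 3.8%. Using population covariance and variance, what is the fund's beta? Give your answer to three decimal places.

r̄p = 0.8667%,  r̄m = 0.7333%
Cov = Σ(rp − r̄p)(rm − r̄m) / 6 = 8.2778
Var(rm) = Σ(rm − r̄m)² / 6 = 6.4156
β = Cov / Var = 8.2778 / 6.4156 = 1.2903

1.290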